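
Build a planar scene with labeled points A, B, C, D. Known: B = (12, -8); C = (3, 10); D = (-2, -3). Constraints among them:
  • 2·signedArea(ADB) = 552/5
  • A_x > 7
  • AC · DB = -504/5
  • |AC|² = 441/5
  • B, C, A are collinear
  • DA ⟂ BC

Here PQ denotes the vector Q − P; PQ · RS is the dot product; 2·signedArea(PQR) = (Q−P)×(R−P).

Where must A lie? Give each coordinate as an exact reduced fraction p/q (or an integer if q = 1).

A = (36/5, 8/5)

1. A_x = 36/5  [B, C, A are collinear ∩ DA ⟂ BC]
2. A_y = 8/5  [B, C, A are collinear ∩ DA ⟂ BC]
   → A = (36/5, 8/5)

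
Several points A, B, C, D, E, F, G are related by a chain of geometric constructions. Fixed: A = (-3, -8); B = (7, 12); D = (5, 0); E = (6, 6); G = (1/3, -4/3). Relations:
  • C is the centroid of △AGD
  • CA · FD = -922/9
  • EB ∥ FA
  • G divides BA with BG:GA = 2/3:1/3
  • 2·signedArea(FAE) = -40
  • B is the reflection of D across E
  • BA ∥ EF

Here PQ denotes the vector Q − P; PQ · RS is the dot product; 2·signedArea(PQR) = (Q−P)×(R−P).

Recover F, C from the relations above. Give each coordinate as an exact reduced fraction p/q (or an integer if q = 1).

1. F_x = -4  [EB ∥ FA ∩ BA ∥ EF]
2. F_y = -14  [EB ∥ FA ∩ BA ∥ EF]
   → F = (-4, -14)
3. C_x = 7/9  [C is the centroid of △AGD]
4. C_y = -28/9  [C is the centroid of △AGD]
   → C = (7/9, -28/9)

C = (7/9, -28/9)
F = (-4, -14)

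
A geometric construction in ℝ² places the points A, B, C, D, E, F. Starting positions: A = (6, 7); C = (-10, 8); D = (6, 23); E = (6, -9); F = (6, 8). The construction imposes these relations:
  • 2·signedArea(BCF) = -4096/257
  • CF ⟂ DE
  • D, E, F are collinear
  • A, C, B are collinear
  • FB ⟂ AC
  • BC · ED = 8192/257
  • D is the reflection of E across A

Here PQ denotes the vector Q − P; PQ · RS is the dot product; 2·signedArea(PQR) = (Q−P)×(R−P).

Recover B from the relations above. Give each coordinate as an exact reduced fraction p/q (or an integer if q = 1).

B = (1526/257, 1800/257)

1. B_x = 1526/257  [A, C, B are collinear ∩ FB ⟂ AC]
2. B_y = 1800/257  [A, C, B are collinear ∩ FB ⟂ AC]
   → B = (1526/257, 1800/257)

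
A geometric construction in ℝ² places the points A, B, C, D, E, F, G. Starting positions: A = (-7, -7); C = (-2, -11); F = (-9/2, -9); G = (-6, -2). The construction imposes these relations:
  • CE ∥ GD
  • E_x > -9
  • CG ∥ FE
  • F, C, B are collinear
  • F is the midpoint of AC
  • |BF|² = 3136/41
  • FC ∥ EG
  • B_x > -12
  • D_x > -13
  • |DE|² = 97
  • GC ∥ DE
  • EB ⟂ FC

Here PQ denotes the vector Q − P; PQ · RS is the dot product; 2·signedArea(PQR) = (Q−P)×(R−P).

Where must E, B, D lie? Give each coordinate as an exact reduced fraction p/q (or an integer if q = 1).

B = (-929/82, -145/41)
D = (-25/2, 9)
E = (-17/2, 0)

1. E_x = -17/2  [FC ∥ EG ∩ CG ∥ FE]
2. E_y = 0  [FC ∥ EG ∩ CG ∥ FE]
   → E = (-17/2, 0)
3. B_x = -929/82  [F, C, B are collinear ∩ EB ⟂ FC]
4. B_y = -145/41  [F, C, B are collinear ∩ EB ⟂ FC]
   → B = (-929/82, -145/41)
5. D_x = -25/2  [GC ∥ DE ∩ CE ∥ GD]
6. D_y = 9  [GC ∥ DE ∩ CE ∥ GD]
   → D = (-25/2, 9)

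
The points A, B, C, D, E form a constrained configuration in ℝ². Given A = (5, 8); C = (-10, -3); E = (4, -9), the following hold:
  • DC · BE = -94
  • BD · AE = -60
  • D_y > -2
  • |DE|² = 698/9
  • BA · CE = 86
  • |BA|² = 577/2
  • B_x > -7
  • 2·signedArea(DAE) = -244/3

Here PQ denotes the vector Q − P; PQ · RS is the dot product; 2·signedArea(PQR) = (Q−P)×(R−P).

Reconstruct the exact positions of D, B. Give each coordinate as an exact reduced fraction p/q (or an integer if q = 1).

B = (-13/2, -9/2)
D = (-1/3, -4/3)

1. D_x = -1/3  [line 17·x + -1·y + 13/3 = 0 ∩ |DE|² = 698/9]
2. D_y = -4/3  [line 17·x + -1·y + 13/3 = 0 ∩ |DE|² = 698/9]
   → D = (-1/3, -4/3)
3. B_x = -13/2  [BA · CE = 86 ∩ DC · BE = -94]
4. B_y = -9/2  [BA · CE = 86 ∩ DC · BE = -94]
   → B = (-13/2, -9/2)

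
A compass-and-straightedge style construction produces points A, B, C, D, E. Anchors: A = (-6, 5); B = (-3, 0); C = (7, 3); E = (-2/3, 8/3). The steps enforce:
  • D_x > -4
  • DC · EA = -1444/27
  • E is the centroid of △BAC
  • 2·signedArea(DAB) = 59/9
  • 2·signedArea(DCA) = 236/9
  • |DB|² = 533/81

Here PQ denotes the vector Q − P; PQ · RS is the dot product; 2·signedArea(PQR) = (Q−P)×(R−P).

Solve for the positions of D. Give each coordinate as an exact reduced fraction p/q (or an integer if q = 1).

D = (-29/9, 23/9)

1. D_x = -29/9  [2·signedArea(DAB) = 59/9 ∩ DC · EA = -1444/27]
2. D_y = 23/9  [2·signedArea(DAB) = 59/9 ∩ DC · EA = -1444/27]
   → D = (-29/9, 23/9)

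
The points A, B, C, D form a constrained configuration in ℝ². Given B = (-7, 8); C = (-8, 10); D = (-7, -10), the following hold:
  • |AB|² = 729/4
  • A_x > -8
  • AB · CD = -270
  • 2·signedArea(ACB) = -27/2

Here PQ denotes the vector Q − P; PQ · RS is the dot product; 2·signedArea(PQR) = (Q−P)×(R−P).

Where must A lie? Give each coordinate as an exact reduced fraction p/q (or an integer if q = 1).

A = (-7, -11/2)

1. A_x = -7  [AB · CD = -270 ∩ 2·signedArea(ACB) = -27/2]
2. A_y = -11/2  [AB · CD = -270 ∩ 2·signedArea(ACB) = -27/2]
   → A = (-7, -11/2)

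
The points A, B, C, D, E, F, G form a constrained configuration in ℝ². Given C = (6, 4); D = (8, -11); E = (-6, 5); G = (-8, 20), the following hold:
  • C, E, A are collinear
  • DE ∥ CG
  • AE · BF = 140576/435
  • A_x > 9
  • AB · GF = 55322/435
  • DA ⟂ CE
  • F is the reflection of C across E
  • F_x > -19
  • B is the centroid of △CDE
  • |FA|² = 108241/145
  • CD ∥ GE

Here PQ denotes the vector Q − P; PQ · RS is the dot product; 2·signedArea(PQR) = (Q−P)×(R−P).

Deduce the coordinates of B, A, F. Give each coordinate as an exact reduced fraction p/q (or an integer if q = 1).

A = (1338/145, 541/145)
B = (8/3, -2/3)
F = (-18, 6)

1. B_x = 8/3  [B is the centroid of △CDE]
2. B_y = -2/3  [B is the centroid of △CDE]
   → B = (8/3, -2/3)
3. A_x = 1338/145  [C, E, A are collinear ∩ DA ⟂ CE]
4. A_y = 541/145  [C, E, A are collinear ∩ DA ⟂ CE]
   → A = (1338/145, 541/145)
5. F_x = -18  [F is the reflection of C across E]
6. F_y = 6  [F is the reflection of C across E]
   → F = (-18, 6)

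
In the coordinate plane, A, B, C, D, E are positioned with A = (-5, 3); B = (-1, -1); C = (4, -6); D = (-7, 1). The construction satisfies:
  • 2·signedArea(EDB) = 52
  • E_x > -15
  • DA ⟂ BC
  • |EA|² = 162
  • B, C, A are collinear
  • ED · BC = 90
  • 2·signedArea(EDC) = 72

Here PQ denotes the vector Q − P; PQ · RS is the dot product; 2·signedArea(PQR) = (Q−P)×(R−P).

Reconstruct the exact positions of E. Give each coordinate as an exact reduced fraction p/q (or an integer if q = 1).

E = (-14, 12)

1. E_x = -14  [2·signedArea(EDC) = 72 ∩ 2·signedArea(EDB) = 52]
2. E_y = 12  [2·signedArea(EDC) = 72 ∩ 2·signedArea(EDB) = 52]
   → E = (-14, 12)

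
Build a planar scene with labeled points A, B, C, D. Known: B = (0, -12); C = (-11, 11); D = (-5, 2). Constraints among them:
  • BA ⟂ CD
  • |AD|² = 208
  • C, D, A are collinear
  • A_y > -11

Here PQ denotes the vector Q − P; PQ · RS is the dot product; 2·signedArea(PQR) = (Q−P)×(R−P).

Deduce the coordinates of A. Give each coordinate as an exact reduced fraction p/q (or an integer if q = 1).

A = (3, -10)

1. A_x = 3  [C, D, A are collinear ∩ BA ⟂ CD]
2. A_y = -10  [C, D, A are collinear ∩ BA ⟂ CD]
   → A = (3, -10)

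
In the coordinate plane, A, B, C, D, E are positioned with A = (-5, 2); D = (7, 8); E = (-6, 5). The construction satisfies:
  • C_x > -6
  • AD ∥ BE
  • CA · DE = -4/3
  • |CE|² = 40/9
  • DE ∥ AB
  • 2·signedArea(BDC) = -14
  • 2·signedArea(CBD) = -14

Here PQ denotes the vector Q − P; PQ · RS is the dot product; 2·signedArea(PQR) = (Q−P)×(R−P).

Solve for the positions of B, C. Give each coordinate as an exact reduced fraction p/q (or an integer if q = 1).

1. B_x = -18  [AD ∥ BE ∩ DE ∥ AB]
2. B_y = -1  [AD ∥ BE ∩ DE ∥ AB]
   → B = (-18, -1)
3. C_x = -16/3  [CA · DE = -4/3 ∩ 2·signedArea(CBD) = -14]
4. C_y = 3  [CA · DE = -4/3 ∩ 2·signedArea(CBD) = -14]
   → C = (-16/3, 3)

B = (-18, -1)
C = (-16/3, 3)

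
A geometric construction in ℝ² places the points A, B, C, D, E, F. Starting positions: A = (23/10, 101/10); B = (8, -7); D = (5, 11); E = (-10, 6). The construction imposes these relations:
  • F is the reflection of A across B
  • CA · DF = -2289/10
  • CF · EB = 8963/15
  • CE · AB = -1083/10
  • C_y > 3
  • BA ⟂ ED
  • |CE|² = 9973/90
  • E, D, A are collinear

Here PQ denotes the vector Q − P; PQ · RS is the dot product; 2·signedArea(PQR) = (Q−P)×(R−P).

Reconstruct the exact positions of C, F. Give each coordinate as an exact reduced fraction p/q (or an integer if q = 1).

1. C_x = 1/10  [line -57/10·x + 171/10·y + -513/10 = 0 ∩ |CE|² = 9973/90]
2. C_y = 91/30  [line -57/10·x + 171/10·y + -513/10 = 0 ∩ |CE|² = 9973/90]
   → C = (1/10, 91/30)
3. F_x = 137/10  [F is the reflection of A across B]
4. F_y = -241/10  [F is the reflection of A across B]
   → F = (137/10, -241/10)

C = (1/10, 91/30)
F = (137/10, -241/10)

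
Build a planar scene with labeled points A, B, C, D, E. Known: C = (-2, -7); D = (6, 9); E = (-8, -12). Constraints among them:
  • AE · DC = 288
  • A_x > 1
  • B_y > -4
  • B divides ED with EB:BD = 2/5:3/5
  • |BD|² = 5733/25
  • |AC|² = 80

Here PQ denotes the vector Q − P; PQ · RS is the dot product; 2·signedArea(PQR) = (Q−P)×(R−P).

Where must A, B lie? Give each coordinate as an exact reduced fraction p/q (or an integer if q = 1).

1. A_x = 2  [line 8·x + 16·y + -32 = 0 ∩ |AC|² = 80]
2. A_y = 1  [line 8·x + 16·y + -32 = 0 ∩ |AC|² = 80]
   → A = (2, 1)
3. B_x = -12/5  [B divides ED with EB:BD = 2/5:3/5]
4. B_y = -18/5  [B divides ED with EB:BD = 2/5:3/5]
   → B = (-12/5, -18/5)

A = (2, 1)
B = (-12/5, -18/5)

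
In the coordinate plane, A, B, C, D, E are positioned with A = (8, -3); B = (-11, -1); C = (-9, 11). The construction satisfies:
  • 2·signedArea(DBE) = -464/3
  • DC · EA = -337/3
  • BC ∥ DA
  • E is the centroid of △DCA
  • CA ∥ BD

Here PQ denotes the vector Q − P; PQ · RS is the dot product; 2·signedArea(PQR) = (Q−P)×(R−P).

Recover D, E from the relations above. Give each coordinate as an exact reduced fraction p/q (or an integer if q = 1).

D = (6, -15)
E = (5/3, -7/3)

1. D_x = 6  [BC ∥ DA ∩ CA ∥ BD]
2. D_y = -15  [BC ∥ DA ∩ CA ∥ BD]
   → D = (6, -15)
3. E_x = 5/3  [E is the centroid of △DCA]
4. E_y = -7/3  [E is the centroid of △DCA]
   → E = (5/3, -7/3)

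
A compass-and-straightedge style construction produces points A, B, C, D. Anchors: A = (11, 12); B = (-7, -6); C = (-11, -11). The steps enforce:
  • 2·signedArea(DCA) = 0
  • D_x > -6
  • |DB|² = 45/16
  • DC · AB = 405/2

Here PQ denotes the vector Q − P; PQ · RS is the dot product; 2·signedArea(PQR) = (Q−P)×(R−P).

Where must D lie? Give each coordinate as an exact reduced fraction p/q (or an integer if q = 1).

D = (-11/2, -21/4)

1. D_x = -11/2  [2·signedArea(DCA) = 0 ∩ DC · AB = 405/2]
2. D_y = -21/4  [2·signedArea(DCA) = 0 ∩ DC · AB = 405/2]
   → D = (-11/2, -21/4)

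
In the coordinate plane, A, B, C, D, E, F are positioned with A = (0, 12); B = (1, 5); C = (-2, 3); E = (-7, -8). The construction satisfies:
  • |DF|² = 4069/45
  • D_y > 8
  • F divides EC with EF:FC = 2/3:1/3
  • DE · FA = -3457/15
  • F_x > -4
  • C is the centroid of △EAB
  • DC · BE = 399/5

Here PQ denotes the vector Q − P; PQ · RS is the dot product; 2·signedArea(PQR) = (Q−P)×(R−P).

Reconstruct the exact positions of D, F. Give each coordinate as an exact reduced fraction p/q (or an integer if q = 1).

1. F_x = -11/3  [F divides EC with EF:FC = 2/3:1/3]
2. F_y = -2/3  [F divides EC with EF:FC = 2/3:1/3]
   → F = (-11/3, -2/3)
3. D_x = -4/5  [DC · BE = 399/5 ∩ DE · FA = -3457/15]
4. D_y = 42/5  [DC · BE = 399/5 ∩ DE · FA = -3457/15]
   → D = (-4/5, 42/5)

D = (-4/5, 42/5)
F = (-11/3, -2/3)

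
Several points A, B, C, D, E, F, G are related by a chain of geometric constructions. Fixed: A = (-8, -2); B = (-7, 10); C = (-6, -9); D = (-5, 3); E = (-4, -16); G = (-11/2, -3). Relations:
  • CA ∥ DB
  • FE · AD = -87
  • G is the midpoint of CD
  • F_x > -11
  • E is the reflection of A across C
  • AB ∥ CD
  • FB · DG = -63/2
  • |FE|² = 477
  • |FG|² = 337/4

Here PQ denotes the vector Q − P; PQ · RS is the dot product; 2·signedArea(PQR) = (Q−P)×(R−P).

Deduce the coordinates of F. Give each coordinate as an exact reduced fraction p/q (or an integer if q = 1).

1. F_x = -10  [FE · AD = -87 ∩ FB · DG = -63/2]
2. F_y = 5  [FE · AD = -87 ∩ FB · DG = -63/2]
   → F = (-10, 5)

F = (-10, 5)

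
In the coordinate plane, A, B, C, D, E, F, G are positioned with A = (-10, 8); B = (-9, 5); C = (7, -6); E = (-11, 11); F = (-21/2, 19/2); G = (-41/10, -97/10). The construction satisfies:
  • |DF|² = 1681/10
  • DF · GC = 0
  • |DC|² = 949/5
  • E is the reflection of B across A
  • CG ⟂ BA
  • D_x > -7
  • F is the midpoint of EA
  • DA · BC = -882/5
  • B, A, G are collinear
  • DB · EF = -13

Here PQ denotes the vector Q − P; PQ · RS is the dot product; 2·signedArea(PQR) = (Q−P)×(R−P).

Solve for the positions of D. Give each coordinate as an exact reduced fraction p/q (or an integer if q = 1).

1. D_x = -32/5  [DF · GC = 0 ∩ DA · BC = -882/5]
2. D_y = -14/5  [DF · GC = 0 ∩ DA · BC = -882/5]
   → D = (-32/5, -14/5)

D = (-32/5, -14/5)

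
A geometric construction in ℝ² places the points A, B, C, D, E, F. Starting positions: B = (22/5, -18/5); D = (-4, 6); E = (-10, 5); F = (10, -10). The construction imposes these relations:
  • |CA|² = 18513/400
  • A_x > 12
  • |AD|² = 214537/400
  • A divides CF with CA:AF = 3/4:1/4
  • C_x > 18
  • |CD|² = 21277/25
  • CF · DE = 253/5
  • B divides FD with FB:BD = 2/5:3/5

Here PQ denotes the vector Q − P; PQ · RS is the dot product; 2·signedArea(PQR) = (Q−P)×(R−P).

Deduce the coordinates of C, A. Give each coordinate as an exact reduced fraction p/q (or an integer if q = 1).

A = (61/5, -211/20)
C = (94/5, -61/5)

1. C_x = 94/5  [line 6·x + 1·y + -503/5 = 0 ∩ |CD|² = 21277/25]
2. C_y = -61/5  [line 6·x + 1·y + -503/5 = 0 ∩ |CD|² = 21277/25]
   → C = (94/5, -61/5)
3. A_x = 61/5  [A divides CF with CA:AF = 3/4:1/4]
4. A_y = -211/20  [A divides CF with CA:AF = 3/4:1/4]
   → A = (61/5, -211/20)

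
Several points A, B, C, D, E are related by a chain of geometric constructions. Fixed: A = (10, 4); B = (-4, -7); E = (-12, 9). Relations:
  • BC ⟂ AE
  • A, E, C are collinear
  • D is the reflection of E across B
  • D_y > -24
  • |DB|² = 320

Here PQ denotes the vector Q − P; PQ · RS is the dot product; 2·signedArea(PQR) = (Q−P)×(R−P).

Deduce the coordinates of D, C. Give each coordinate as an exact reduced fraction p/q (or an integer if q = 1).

C = (-476/509, 3301/509)
D = (4, -23)

1. D_x = 4  [D is the reflection of E across B]
2. D_y = -23  [D is the reflection of E across B]
   → D = (4, -23)
3. C_x = -476/509  [A, E, C are collinear ∩ BC ⟂ AE]
4. C_y = 3301/509  [A, E, C are collinear ∩ BC ⟂ AE]
   → C = (-476/509, 3301/509)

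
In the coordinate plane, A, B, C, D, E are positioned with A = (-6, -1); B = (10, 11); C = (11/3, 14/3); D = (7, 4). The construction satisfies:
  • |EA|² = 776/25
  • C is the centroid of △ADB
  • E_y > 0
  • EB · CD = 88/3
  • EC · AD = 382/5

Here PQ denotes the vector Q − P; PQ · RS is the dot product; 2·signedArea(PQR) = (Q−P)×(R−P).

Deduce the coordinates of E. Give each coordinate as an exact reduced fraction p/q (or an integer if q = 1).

E = (-4/5, 1)

1. E_x = -4/5  [EB · CD = 88/3 ∩ EC · AD = 382/5]
2. E_y = 1  [EB · CD = 88/3 ∩ EC · AD = 382/5]
   → E = (-4/5, 1)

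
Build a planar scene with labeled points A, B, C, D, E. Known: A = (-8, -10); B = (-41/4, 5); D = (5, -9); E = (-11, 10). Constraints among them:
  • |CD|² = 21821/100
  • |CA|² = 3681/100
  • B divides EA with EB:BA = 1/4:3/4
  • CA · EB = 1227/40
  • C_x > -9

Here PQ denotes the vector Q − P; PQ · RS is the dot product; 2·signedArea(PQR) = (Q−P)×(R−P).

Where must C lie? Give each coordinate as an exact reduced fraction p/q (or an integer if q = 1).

C = (-89/10, -4)

1. C_x = -89/10  [line -3/4·x + 5·y + 533/40 = 0 ∩ |CA|² = 3681/100]
2. C_y = -4  [line -3/4·x + 5·y + 533/40 = 0 ∩ |CA|² = 3681/100]
   → C = (-89/10, -4)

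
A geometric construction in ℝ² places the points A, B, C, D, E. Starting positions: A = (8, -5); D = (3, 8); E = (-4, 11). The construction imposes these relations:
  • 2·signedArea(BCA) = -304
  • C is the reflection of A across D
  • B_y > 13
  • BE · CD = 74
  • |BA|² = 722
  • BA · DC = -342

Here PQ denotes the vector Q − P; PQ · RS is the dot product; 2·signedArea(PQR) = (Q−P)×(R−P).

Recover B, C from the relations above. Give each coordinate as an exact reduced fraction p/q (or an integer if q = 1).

B = (-11, 14)
C = (-2, 21)

1. C_x = -2  [C is the reflection of A across D]
2. C_y = 21  [C is the reflection of A across D]
   → C = (-2, 21)
3. B_x = -11  [BA · DC = -342 ∩ 2·signedArea(BCA) = -304]
4. B_y = 14  [BA · DC = -342 ∩ 2·signedArea(BCA) = -304]
   → B = (-11, 14)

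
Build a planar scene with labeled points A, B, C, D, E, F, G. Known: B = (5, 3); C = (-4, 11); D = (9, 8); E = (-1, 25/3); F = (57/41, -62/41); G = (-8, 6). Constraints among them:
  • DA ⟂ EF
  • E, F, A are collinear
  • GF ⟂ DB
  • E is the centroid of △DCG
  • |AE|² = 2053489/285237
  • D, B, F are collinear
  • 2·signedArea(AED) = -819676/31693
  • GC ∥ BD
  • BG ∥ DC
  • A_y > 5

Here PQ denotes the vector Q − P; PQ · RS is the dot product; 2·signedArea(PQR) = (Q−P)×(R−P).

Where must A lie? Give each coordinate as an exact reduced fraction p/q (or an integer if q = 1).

A = (-11631/31693, 181472/31693)

1. A_x = -11631/31693  [E, F, A are collinear ∩ DA ⟂ EF]
2. A_y = 181472/31693  [E, F, A are collinear ∩ DA ⟂ EF]
   → A = (-11631/31693, 181472/31693)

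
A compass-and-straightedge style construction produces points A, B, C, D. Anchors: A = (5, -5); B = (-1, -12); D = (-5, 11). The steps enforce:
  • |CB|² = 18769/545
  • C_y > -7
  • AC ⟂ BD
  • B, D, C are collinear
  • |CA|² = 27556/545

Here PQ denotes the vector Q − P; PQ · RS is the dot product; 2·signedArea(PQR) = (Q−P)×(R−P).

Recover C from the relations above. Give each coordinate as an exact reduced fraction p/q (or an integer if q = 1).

1. C_x = -1093/545  [B, D, C are collinear ∩ AC ⟂ BD]
2. C_y = -3389/545  [B, D, C are collinear ∩ AC ⟂ BD]
   → C = (-1093/545, -3389/545)

C = (-1093/545, -3389/545)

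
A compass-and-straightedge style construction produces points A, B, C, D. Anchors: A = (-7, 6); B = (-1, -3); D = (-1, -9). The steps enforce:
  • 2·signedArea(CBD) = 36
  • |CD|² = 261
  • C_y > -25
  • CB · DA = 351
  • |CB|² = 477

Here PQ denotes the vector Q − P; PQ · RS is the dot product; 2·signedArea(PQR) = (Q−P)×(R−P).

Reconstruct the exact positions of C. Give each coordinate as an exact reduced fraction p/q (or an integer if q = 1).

1. C_x = 5  [CB · DA = 351 ∩ 2·signedArea(CBD) = 36]
2. C_y = -24  [CB · DA = 351 ∩ 2·signedArea(CBD) = 36]
   → C = (5, -24)

C = (5, -24)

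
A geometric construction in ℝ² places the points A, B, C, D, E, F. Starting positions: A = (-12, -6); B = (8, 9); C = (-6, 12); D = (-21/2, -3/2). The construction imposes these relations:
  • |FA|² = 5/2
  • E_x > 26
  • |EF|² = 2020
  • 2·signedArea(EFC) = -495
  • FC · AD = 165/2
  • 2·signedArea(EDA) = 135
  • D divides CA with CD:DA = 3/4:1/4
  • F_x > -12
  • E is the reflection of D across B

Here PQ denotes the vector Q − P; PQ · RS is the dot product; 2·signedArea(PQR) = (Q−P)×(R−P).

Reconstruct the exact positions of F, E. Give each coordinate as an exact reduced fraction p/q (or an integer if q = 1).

1. F_x = -23/2  [line -3/2·x + -9/2·y + -75/2 = 0 ∩ |FA|² = 5/2]
2. F_y = -9/2  [line -3/2·x + -9/2·y + -75/2 = 0 ∩ |FA|² = 5/2]
   → F = (-23/2, -9/2)
3. E_x = 53/2  [E is the reflection of D across B]
4. E_y = 39/2  [E is the reflection of D across B]
   → E = (53/2, 39/2)

E = (53/2, 39/2)
F = (-23/2, -9/2)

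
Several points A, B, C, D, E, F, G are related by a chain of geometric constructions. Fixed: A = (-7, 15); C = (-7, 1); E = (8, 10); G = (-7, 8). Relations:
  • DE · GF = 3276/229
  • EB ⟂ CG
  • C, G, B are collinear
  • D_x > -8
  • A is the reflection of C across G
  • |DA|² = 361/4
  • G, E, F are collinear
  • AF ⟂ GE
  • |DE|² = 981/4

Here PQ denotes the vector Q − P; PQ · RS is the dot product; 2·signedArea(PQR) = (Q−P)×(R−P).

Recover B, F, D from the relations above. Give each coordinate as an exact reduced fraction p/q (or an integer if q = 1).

B = (-7, 10)
D = (-7, 11/2)
F = (-1393/229, 1860/229)

1. B_x = -7  [C, G, B are collinear ∩ EB ⟂ CG]
2. B_y = 10  [C, G, B are collinear ∩ EB ⟂ CG]
   → B = (-7, 10)
3. F_x = -1393/229  [G, E, F are collinear ∩ AF ⟂ GE]
4. F_y = 1860/229  [G, E, F are collinear ∩ AF ⟂ GE]
   → F = (-1393/229, 1860/229)
5. D_x = -7  [line -210/229·x + -28/229·y + -1316/229 = 0 ∩ |DA|² = 361/4]
6. D_y = 11/2  [line -210/229·x + -28/229·y + -1316/229 = 0 ∩ |DA|² = 361/4]
   → D = (-7, 11/2)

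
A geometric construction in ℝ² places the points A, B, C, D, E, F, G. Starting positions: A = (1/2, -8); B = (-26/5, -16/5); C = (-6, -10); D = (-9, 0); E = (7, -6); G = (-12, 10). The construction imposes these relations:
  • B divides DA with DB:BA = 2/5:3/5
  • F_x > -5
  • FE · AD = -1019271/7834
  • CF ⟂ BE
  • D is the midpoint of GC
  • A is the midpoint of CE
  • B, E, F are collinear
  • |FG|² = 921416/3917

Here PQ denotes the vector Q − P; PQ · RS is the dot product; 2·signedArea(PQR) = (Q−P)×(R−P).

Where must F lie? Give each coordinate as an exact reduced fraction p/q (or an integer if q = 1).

F = (-17538/3917, -13184/3917)

1. F_x = -17538/3917  [B, E, F are collinear ∩ CF ⟂ BE]
2. F_y = -13184/3917  [B, E, F are collinear ∩ CF ⟂ BE]
   → F = (-17538/3917, -13184/3917)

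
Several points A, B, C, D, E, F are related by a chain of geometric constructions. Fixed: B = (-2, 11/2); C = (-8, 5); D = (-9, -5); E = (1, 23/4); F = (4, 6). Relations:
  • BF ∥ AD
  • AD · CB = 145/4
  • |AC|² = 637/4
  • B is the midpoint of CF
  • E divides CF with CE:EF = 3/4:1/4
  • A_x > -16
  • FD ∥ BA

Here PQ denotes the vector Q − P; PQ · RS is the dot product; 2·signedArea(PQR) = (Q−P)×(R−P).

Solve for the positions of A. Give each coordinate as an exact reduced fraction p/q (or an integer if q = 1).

A = (-15, -11/2)

1. A_x = -15  [BF ∥ AD ∩ FD ∥ BA]
2. A_y = -11/2  [BF ∥ AD ∩ FD ∥ BA]
   → A = (-15, -11/2)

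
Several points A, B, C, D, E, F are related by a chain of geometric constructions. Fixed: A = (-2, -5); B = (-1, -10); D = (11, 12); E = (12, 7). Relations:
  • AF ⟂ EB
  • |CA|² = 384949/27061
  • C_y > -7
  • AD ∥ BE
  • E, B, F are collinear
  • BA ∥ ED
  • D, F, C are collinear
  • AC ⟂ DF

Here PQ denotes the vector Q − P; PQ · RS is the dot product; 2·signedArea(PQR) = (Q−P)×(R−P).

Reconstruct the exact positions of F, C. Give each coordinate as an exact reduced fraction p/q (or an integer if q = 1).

C = (36611/27061, -182045/27061)
F = (239/229, -1678/229)

1. F_x = 239/229  [E, B, F are collinear ∩ AF ⟂ EB]
2. F_y = -1678/229  [E, B, F are collinear ∩ AF ⟂ EB]
   → F = (239/229, -1678/229)
3. C_x = 36611/27061  [D, F, C are collinear ∩ AC ⟂ DF]
4. C_y = -182045/27061  [D, F, C are collinear ∩ AC ⟂ DF]
   → C = (36611/27061, -182045/27061)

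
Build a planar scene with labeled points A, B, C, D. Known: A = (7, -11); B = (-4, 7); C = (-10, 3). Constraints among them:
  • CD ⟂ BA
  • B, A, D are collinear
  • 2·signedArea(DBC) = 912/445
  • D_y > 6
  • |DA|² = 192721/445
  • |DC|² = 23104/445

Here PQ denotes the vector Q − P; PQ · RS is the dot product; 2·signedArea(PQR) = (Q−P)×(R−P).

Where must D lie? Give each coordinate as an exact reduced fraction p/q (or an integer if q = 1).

D = (-1714/445, 3007/445)

1. D_x = -1714/445  [B, A, D are collinear ∩ CD ⟂ BA]
2. D_y = 3007/445  [B, A, D are collinear ∩ CD ⟂ BA]
   → D = (-1714/445, 3007/445)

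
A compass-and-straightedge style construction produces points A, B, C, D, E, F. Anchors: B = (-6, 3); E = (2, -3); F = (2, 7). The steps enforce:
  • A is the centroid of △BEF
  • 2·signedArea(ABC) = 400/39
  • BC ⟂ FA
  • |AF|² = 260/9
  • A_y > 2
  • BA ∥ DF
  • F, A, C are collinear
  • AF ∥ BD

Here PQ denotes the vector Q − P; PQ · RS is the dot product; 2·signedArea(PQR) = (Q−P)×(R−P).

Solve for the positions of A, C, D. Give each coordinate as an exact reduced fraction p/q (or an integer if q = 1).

1. A_x = -2/3  [A is the centroid of △BEF]
2. A_y = 7/3  [A is the centroid of △BEF]
   → A = (-2/3, 7/3)
3. C_x = -22/13  [F, A, C are collinear ∩ BC ⟂ FA]
4. C_y = 7/13  [F, A, C are collinear ∩ BC ⟂ FA]
   → C = (-22/13, 7/13)
5. D_x = -10/3  [BA ∥ DF ∩ AF ∥ BD]
6. D_y = 23/3  [BA ∥ DF ∩ AF ∥ BD]
   → D = (-10/3, 23/3)

A = (-2/3, 7/3)
C = (-22/13, 7/13)
D = (-10/3, 23/3)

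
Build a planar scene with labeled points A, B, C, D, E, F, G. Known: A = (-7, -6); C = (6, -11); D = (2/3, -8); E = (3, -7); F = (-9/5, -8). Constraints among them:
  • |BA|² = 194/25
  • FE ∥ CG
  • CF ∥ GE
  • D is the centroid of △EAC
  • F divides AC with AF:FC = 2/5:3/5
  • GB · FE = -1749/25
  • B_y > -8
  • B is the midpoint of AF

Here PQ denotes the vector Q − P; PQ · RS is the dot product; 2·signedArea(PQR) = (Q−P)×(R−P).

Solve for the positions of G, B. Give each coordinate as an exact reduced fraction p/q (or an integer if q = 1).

1. G_x = 54/5  [CF ∥ GE ∩ FE ∥ CG]
2. G_y = -10  [CF ∥ GE ∩ FE ∥ CG]
   → G = (54/5, -10)
3. B_x = -22/5  [B is the midpoint of AF]
4. B_y = -7  [B is the midpoint of AF]
   → B = (-22/5, -7)

B = (-22/5, -7)
G = (54/5, -10)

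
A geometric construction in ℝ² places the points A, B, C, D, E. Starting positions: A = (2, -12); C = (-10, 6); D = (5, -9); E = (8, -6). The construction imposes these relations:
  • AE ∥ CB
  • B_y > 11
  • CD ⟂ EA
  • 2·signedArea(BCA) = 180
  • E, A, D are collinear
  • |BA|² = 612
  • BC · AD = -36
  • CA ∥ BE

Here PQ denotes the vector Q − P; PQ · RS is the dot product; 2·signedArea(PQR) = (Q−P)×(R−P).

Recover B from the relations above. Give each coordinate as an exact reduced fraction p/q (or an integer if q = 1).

B = (-4, 12)

1. B_x = -4  [CA ∥ BE ∩ AE ∥ CB]
2. B_y = 12  [CA ∥ BE ∩ AE ∥ CB]
   → B = (-4, 12)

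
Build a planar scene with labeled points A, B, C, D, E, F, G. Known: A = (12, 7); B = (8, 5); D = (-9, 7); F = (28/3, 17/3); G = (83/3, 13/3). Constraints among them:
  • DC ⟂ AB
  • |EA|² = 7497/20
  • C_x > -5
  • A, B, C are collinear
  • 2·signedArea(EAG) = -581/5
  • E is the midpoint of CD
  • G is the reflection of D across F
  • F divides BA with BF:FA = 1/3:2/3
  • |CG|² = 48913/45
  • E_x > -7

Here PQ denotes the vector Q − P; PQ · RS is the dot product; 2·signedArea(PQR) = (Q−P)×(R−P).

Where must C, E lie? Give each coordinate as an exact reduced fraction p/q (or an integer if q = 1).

C = (-24/5, -7/5)
E = (-69/10, 14/5)

1. C_x = -24/5  [A, B, C are collinear ∩ DC ⟂ AB]
2. C_y = -7/5  [A, B, C are collinear ∩ DC ⟂ AB]
   → C = (-24/5, -7/5)
3. E_x = -69/10  [E is the midpoint of CD]
4. E_y = 14/5  [E is the midpoint of CD]
   → E = (-69/10, 14/5)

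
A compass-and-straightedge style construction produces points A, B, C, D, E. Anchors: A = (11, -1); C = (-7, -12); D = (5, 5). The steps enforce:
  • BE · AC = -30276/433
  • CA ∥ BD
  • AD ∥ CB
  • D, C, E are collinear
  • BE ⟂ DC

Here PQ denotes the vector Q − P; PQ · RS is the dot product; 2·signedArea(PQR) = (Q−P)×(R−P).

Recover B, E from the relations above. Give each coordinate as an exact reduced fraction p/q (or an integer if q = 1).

1. B_x = -13  [CA ∥ BD ∩ AD ∥ CB]
2. B_y = -6  [CA ∥ BD ∩ AD ∥ CB]
   → B = (-13, -6)
3. E_x = -2671/433  [D, C, E are collinear ∩ BE ⟂ DC]
4. E_y = -4686/433  [D, C, E are collinear ∩ BE ⟂ DC]
   → E = (-2671/433, -4686/433)

B = (-13, -6)
E = (-2671/433, -4686/433)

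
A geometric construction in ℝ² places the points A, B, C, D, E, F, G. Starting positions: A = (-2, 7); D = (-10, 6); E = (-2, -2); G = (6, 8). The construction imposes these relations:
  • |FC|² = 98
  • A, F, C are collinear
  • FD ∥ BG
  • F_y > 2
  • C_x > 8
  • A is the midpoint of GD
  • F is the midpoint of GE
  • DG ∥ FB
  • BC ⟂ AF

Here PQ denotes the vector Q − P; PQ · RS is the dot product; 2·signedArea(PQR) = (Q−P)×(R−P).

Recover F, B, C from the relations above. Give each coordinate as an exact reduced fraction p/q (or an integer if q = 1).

B = (18, 5)
C = (9, -4)
F = (2, 3)

1. F_x = 2  [F is the midpoint of GE]
2. F_y = 3  [F is the midpoint of GE]
   → F = (2, 3)
3. B_x = 18  [FD ∥ BG ∩ DG ∥ FB]
4. B_y = 5  [FD ∥ BG ∩ DG ∥ FB]
   → B = (18, 5)
5. C_x = 9  [A, F, C are collinear ∩ BC ⟂ AF]
6. C_y = -4  [A, F, C are collinear ∩ BC ⟂ AF]
   → C = (9, -4)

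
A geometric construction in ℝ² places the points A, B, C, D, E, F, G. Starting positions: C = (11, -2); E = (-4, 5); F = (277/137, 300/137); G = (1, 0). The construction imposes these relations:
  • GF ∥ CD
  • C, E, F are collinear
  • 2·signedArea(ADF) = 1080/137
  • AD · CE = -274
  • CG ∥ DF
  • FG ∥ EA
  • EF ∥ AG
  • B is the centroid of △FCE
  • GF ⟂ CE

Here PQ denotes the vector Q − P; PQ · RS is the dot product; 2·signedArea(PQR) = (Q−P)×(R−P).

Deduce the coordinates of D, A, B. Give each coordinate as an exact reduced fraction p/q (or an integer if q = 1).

A = (-688/137, 385/137)
B = (412/137, 237/137)
D = (1647/137, 26/137)

1. D_x = 1647/137  [CG ∥ DF ∩ GF ∥ CD]
2. D_y = 26/137  [CG ∥ DF ∩ GF ∥ CD]
   → D = (1647/137, 26/137)
3. A_x = -688/137  [EF ∥ AG ∩ FG ∥ EA]
4. A_y = 385/137  [EF ∥ AG ∩ FG ∥ EA]
   → A = (-688/137, 385/137)
5. B_x = 412/137  [B is the centroid of △FCE]
6. B_y = 237/137  [B is the centroid of △FCE]
   → B = (412/137, 237/137)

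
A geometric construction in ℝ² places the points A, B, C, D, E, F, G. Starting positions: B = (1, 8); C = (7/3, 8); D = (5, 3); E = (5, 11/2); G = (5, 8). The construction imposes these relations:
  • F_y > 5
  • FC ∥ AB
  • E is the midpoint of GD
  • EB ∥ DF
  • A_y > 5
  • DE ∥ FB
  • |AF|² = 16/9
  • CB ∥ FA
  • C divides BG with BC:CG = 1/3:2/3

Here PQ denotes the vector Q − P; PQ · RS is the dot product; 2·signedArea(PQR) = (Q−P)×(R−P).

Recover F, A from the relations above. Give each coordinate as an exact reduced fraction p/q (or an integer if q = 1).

A = (-1/3, 11/2)
F = (1, 11/2)

1. F_x = 1  [DE ∥ FB ∩ EB ∥ DF]
2. F_y = 11/2  [DE ∥ FB ∩ EB ∥ DF]
   → F = (1, 11/2)
3. A_x = -1/3  [FC ∥ AB ∩ CB ∥ FA]
4. A_y = 11/2  [FC ∥ AB ∩ CB ∥ FA]
   → A = (-1/3, 11/2)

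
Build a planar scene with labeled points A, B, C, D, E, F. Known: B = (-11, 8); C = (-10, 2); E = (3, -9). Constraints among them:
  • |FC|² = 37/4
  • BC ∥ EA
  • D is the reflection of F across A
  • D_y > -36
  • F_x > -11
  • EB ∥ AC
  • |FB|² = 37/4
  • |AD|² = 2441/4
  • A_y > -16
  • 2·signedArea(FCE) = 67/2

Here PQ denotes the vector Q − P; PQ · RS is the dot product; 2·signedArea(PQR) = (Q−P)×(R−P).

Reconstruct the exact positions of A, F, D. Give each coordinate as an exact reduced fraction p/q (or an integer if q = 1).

1. A_x = 4  [EB ∥ AC ∩ BC ∥ EA]
2. A_y = -15  [EB ∥ AC ∩ BC ∥ EA]
   → A = (4, -15)
3. F_x = -21/2  [line 11·x + 13·y + 101/2 = 0 ∩ |FB|² = 37/4]
4. F_y = 5  [line 11·x + 13·y + 101/2 = 0 ∩ |FB|² = 37/4]
   → F = (-21/2, 5)
5. D_x = 37/2  [D is the reflection of F across A]
6. D_y = -35  [D is the reflection of F across A]
   → D = (37/2, -35)

A = (4, -15)
D = (37/2, -35)
F = (-21/2, 5)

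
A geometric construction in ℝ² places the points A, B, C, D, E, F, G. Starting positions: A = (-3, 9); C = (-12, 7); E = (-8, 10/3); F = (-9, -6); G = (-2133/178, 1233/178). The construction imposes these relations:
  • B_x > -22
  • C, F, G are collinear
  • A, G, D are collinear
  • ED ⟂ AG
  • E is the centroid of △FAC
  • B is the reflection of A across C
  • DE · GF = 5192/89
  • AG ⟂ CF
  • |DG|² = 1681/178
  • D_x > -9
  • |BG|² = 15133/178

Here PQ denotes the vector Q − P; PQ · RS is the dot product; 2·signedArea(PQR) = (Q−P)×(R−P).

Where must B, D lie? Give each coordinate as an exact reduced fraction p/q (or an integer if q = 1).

B = (-21, 5)
D = (-800/89, 678/89)

1. B_x = -21  [B is the reflection of A across C]
2. B_y = 5  [B is the reflection of A across C]
   → B = (-21, 5)
3. D_x = -800/89  [A, G, D are collinear ∩ ED ⟂ AG]
4. D_y = 678/89  [A, G, D are collinear ∩ ED ⟂ AG]
   → D = (-800/89, 678/89)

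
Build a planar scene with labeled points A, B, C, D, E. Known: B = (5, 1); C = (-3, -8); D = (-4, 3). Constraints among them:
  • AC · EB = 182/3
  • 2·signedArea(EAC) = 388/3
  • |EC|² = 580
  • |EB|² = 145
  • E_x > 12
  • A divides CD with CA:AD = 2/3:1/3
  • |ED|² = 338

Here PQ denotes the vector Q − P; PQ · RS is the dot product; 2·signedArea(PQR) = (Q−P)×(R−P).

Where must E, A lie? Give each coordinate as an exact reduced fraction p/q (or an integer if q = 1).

1. A_x = -11/3  [A divides CD with CA:AD = 2/3:1/3]
2. A_y = -2/3  [A divides CD with CA:AD = 2/3:1/3]
   → A = (-11/3, -2/3)
3. E_x = 13  [2·signedArea(EAC) = 388/3 ∩ AC · EB = 182/3]
4. E_y = 10  [2·signedArea(EAC) = 388/3 ∩ AC · EB = 182/3]
   → E = (13, 10)

A = (-11/3, -2/3)
E = (13, 10)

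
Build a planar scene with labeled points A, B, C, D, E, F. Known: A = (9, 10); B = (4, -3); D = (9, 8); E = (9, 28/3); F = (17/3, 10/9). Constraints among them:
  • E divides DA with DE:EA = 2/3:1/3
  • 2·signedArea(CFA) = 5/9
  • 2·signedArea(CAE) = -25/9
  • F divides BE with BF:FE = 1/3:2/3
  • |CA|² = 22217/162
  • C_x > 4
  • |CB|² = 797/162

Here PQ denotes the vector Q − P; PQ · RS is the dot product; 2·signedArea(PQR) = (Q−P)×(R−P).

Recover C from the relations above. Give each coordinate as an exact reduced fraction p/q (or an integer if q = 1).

C = (29/6, -17/18)

1. C_x = 29/6  [2·signedArea(CAE) = -25/9 ∩ 2·signedArea(CFA) = 5/9]
2. C_y = -17/18  [2·signedArea(CAE) = -25/9 ∩ 2·signedArea(CFA) = 5/9]
   → C = (29/6, -17/18)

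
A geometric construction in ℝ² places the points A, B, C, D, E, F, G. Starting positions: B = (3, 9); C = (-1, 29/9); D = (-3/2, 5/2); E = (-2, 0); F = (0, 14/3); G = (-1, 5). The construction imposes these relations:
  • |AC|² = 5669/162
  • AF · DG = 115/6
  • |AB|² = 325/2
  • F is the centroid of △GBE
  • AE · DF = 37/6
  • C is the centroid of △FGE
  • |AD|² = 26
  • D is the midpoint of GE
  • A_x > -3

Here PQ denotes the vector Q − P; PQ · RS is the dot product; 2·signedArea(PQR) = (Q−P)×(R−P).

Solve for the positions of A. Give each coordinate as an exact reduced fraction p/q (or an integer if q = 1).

1. A_x = -5/2  [AE · DF = 37/6 ∩ AF · DG = 115/6]
2. A_y = -5/2  [AE · DF = 37/6 ∩ AF · DG = 115/6]
   → A = (-5/2, -5/2)

A = (-5/2, -5/2)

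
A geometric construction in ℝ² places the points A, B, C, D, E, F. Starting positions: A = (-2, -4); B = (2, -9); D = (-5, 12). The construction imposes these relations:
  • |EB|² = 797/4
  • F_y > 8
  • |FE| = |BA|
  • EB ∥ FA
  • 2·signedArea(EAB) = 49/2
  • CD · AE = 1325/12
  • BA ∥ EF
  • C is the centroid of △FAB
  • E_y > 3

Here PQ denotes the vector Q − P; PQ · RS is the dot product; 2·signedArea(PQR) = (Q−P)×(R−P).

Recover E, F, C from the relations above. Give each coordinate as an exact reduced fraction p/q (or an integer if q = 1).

C = (-5/2, -4/3)
E = (-7/2, 4)
F = (-15/2, 9)

1. E_x = -7/2  [line 5·x + 4·y + 3/2 = 0 ∩ |EB|² = 797/4]
2. E_y = 4  [line 5·x + 4·y + 3/2 = 0 ∩ |EB|² = 797/4]
   → E = (-7/2, 4)
3. F_x = -15/2  [EB ∥ FA ∩ BA ∥ EF]
4. F_y = 9  [EB ∥ FA ∩ BA ∥ EF]
   → F = (-15/2, 9)
5. C_x = -5/2  [C is the centroid of △FAB]
6. C_y = -4/3  [C is the centroid of △FAB]
   → C = (-5/2, -4/3)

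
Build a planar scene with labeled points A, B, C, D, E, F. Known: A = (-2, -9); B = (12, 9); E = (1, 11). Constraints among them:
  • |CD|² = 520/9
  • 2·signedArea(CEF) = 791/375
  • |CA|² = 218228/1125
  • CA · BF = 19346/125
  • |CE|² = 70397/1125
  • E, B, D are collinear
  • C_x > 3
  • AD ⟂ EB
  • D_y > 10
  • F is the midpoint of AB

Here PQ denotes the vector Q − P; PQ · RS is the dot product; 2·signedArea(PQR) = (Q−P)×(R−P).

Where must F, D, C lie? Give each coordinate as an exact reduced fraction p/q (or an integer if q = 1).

C = (484/125, 1361/375)
D = (202/125, 1361/125)
F = (5, 0)

1. F_x = 5  [F is the midpoint of AB]
2. F_y = 0  [F is the midpoint of AB]
   → F = (5, 0)
3. D_x = 202/125  [E, B, D are collinear ∩ AD ⟂ EB]
4. D_y = 1361/125  [E, B, D are collinear ∩ AD ⟂ EB]
   → D = (202/125, 1361/125)
5. C_x = 484/125  [2·signedArea(CEF) = 791/375 ∩ CA · BF = 19346/125]
6. C_y = 1361/375  [2·signedArea(CEF) = 791/375 ∩ CA · BF = 19346/125]
   → C = (484/125, 1361/375)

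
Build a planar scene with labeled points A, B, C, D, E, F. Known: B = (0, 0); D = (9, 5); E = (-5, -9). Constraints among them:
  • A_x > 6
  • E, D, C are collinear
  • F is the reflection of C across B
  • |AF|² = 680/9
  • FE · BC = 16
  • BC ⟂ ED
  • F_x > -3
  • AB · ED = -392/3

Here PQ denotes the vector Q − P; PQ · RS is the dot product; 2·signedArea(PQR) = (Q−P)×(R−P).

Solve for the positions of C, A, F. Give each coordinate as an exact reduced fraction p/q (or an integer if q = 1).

A = (20/3, 8/3)
C = (2, -2)
F = (-2, 2)

1. C_x = 2  [E, D, C are collinear ∩ BC ⟂ ED]
2. C_y = -2  [E, D, C are collinear ∩ BC ⟂ ED]
   → C = (2, -2)
3. F_x = -2  [F is the reflection of C across B]
4. F_y = 2  [F is the reflection of C across B]
   → F = (-2, 2)
5. A_x = 20/3  [line -14·x + -14·y + 392/3 = 0 ∩ |AF|² = 680/9]
6. A_y = 8/3  [line -14·x + -14·y + 392/3 = 0 ∩ |AF|² = 680/9]
   → A = (20/3, 8/3)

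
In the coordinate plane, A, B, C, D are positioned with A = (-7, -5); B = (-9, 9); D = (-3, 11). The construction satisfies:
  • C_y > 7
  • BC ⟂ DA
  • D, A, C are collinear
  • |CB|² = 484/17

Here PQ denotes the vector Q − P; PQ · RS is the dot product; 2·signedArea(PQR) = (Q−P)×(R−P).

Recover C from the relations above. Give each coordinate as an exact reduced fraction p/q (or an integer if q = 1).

C = (-65/17, 131/17)

1. C_x = -65/17  [D, A, C are collinear ∩ BC ⟂ DA]
2. C_y = 131/17  [D, A, C are collinear ∩ BC ⟂ DA]
   → C = (-65/17, 131/17)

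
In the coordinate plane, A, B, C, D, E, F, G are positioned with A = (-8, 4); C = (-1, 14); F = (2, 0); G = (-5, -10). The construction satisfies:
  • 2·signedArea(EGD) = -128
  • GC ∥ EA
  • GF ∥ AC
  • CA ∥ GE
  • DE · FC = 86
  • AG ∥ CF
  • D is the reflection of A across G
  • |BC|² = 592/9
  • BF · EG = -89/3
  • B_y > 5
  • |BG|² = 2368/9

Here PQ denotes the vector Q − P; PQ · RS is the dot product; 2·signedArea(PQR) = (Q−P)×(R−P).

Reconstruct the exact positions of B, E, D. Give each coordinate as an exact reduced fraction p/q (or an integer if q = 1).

B = (-7/3, 6)
D = (-2, -24)
E = (-12, -20)

1. E_x = -12  [GC ∥ EA ∩ CA ∥ GE]
2. E_y = -20  [GC ∥ EA ∩ CA ∥ GE]
   → E = (-12, -20)
3. D_x = -2  [D is the reflection of A across G]
4. D_y = -24  [D is the reflection of A across G]
   → D = (-2, -24)
5. B_x = -7/3  [line -7·x + -10·y + 131/3 = 0 ∩ |BG|² = 2368/9]
6. B_y = 6  [line -7·x + -10·y + 131/3 = 0 ∩ |BG|² = 2368/9]
   → B = (-7/3, 6)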